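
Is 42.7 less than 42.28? No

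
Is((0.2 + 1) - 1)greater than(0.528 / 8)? Yes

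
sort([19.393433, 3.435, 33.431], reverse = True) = [33.431, 19.393433, 3.435]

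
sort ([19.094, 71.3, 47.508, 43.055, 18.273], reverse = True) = [71.3, 47.508, 43.055, 19.094, 18.273]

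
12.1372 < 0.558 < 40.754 False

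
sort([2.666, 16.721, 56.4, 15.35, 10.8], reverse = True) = [56.4, 16.721, 15.35, 10.8, 2.666]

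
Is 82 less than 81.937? No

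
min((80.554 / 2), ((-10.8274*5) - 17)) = -71.137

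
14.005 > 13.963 True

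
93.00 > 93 False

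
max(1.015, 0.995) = 1.015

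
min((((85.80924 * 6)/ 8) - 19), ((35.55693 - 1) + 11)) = 45.35693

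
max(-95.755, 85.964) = 85.964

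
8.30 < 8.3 False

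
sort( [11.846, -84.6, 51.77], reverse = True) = [51.77, 11.846, -84.6]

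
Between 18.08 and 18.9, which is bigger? 18.9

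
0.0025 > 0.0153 False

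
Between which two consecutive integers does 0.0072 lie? 0 and 1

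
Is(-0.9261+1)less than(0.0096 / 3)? No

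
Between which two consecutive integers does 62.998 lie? 62 and 63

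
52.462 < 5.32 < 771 False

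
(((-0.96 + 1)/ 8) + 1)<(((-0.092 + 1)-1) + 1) False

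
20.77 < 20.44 False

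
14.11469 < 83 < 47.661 False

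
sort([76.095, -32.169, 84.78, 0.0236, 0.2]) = [-32.169, 0.0236, 0.2, 76.095, 84.78]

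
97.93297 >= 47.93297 True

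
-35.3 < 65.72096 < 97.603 True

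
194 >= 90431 False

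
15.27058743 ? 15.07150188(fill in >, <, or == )>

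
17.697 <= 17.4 False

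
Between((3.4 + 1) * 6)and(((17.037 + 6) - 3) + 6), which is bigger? ((3.4 + 1) * 6)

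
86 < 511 True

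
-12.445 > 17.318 False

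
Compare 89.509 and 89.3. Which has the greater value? 89.509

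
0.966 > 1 False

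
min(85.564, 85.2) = 85.2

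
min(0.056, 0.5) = 0.056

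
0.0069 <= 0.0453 True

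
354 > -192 True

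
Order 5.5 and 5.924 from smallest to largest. 5.5,5.924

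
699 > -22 True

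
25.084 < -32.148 False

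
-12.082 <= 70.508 True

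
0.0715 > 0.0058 True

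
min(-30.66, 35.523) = -30.66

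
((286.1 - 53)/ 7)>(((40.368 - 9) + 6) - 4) False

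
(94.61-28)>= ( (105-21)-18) True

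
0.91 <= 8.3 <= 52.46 True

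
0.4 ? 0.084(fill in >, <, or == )>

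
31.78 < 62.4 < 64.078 True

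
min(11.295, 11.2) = 11.2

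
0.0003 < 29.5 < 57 True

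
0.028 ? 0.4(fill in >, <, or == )<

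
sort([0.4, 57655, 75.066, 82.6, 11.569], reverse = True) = [57655, 82.6, 75.066, 11.569, 0.4]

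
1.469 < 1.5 True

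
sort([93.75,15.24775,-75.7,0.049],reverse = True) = [93.75,15.24775,0.049,-75.7]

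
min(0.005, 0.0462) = 0.005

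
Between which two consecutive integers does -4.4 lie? -5 and -4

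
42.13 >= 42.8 False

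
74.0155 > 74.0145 True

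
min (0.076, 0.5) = 0.076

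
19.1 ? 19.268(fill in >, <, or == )<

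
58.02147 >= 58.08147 False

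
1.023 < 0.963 False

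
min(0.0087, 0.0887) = 0.0087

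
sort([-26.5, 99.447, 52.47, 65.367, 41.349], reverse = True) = [99.447, 65.367, 52.47, 41.349, -26.5]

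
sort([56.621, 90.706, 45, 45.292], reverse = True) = [90.706, 56.621, 45.292, 45]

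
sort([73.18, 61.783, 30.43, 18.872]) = [18.872, 30.43, 61.783, 73.18]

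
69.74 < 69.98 True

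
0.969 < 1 True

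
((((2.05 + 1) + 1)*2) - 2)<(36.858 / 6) True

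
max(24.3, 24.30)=24.30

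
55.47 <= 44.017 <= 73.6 False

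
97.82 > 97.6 True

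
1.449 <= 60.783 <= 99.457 True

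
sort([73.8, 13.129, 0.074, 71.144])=[0.074, 13.129, 71.144, 73.8]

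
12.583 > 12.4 True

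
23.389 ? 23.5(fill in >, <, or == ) <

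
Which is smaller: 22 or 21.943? 21.943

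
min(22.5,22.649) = 22.5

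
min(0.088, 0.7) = 0.088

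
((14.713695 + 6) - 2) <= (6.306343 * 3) True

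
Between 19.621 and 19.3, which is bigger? 19.621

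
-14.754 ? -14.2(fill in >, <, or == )<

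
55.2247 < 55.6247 True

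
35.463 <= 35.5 True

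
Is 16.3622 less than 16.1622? No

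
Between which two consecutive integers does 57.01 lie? 57 and 58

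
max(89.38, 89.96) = 89.96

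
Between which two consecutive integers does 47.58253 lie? 47 and 48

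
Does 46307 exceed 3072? Yes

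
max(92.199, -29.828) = 92.199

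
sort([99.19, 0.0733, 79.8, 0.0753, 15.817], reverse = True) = [99.19, 79.8, 15.817, 0.0753, 0.0733]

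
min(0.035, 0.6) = 0.035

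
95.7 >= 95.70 True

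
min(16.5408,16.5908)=16.5408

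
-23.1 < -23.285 False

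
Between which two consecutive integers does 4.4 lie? 4 and 5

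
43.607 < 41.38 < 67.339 False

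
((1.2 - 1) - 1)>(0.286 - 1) False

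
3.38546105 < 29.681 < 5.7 False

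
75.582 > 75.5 True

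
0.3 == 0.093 False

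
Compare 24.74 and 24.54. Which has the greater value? 24.74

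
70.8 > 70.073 True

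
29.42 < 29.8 True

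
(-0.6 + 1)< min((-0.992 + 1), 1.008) False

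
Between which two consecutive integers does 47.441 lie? 47 and 48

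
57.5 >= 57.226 True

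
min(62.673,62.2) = 62.2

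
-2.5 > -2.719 True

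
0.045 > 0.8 False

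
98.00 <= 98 True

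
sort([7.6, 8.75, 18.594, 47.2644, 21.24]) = [7.6, 8.75, 18.594, 21.24, 47.2644]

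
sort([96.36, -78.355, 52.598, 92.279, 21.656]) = [-78.355, 21.656, 52.598, 92.279, 96.36]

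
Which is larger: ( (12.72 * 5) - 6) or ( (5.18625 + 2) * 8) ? ( (12.72 * 5) - 6)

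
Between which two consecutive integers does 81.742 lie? 81 and 82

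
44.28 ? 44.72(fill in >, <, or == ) <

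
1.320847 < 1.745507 True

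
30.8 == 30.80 True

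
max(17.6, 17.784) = 17.784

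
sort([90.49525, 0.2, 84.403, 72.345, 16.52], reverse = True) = [90.49525, 84.403, 72.345, 16.52, 0.2]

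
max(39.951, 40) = 40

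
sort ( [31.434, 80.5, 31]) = [31, 31.434, 80.5]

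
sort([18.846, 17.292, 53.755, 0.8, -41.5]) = [-41.5, 0.8, 17.292, 18.846, 53.755]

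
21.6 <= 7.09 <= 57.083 False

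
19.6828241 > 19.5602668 True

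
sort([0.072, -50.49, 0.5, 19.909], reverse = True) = [19.909, 0.5, 0.072, -50.49]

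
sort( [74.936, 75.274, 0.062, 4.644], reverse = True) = [75.274, 74.936, 4.644, 0.062]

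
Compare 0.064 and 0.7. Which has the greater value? 0.7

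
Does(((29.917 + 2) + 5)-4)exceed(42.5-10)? Yes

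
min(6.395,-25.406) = -25.406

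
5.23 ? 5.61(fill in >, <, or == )<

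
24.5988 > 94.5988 False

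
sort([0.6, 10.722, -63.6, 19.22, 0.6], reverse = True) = [19.22, 10.722, 0.6, 0.6, -63.6]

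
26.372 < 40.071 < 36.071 False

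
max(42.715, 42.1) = 42.715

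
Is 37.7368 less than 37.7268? No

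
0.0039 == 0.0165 False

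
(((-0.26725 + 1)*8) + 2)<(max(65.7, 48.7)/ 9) False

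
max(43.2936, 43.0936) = 43.2936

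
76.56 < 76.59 True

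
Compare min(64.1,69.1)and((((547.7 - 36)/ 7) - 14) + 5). They are equal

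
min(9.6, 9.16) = 9.16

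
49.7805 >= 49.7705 True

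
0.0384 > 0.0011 True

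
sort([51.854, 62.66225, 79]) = [51.854, 62.66225, 79]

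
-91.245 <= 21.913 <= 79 True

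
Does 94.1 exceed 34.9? Yes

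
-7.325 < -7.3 True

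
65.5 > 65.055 True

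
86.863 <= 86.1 False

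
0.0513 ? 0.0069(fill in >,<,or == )>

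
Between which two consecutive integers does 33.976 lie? 33 and 34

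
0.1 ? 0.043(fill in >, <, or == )>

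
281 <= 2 False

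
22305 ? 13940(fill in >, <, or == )>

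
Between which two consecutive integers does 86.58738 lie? 86 and 87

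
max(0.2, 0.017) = 0.2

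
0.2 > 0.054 True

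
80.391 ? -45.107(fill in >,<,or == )>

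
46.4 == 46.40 True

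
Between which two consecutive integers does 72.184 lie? 72 and 73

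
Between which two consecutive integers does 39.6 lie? 39 and 40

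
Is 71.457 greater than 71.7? No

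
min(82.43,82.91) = 82.43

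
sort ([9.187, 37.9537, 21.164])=[9.187, 21.164, 37.9537]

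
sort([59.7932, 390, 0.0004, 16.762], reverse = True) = [390, 59.7932, 16.762, 0.0004]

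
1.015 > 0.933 True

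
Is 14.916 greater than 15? No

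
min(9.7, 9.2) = 9.2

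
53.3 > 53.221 True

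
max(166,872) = 872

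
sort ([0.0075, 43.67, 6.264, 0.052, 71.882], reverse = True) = [71.882, 43.67, 6.264, 0.052, 0.0075]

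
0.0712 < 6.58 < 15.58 True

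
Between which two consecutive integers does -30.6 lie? -31 and -30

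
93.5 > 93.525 False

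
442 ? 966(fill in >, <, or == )<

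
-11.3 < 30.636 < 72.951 True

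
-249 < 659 True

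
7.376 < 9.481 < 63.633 True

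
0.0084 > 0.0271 False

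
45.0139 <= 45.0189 True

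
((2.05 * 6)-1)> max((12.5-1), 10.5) False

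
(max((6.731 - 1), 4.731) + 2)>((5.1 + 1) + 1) True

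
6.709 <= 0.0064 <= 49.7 False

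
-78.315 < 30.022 True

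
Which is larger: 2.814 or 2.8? 2.814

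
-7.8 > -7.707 False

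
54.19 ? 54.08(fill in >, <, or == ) >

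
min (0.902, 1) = 0.902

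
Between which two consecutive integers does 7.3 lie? 7 and 8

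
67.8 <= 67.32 False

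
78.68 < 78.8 True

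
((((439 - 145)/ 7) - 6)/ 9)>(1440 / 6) False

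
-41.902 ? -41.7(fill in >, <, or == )<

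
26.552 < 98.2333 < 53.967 False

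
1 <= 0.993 False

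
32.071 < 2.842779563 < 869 False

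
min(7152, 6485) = 6485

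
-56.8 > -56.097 False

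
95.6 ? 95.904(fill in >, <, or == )<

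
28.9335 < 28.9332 False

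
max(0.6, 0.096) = 0.6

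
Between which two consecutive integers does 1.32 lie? 1 and 2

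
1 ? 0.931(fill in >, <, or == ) >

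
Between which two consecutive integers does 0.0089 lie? 0 and 1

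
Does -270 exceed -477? Yes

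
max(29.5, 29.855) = 29.855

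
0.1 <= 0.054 False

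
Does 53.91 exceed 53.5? Yes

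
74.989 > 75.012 False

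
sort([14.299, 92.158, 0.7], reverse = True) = [92.158, 14.299, 0.7]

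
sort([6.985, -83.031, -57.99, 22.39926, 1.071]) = [-83.031, -57.99, 1.071, 6.985, 22.39926]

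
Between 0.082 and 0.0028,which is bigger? 0.082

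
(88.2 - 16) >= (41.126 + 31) True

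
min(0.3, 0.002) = 0.002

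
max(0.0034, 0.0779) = 0.0779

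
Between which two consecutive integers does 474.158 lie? 474 and 475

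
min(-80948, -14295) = -80948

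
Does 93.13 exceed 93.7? No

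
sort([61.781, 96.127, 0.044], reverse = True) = [96.127, 61.781, 0.044]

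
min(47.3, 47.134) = 47.134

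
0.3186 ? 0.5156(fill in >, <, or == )<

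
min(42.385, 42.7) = 42.385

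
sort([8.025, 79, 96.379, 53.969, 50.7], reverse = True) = [96.379, 79, 53.969, 50.7, 8.025]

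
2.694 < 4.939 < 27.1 True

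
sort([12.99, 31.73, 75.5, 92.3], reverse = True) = [92.3, 75.5, 31.73, 12.99]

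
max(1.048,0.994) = 1.048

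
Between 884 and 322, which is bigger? 884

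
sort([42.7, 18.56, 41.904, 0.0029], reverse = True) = [42.7, 41.904, 18.56, 0.0029]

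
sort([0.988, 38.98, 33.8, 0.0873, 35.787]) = [0.0873, 0.988, 33.8, 35.787, 38.98]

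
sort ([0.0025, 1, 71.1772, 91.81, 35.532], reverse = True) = [91.81, 71.1772, 35.532, 1, 0.0025]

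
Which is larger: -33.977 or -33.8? -33.8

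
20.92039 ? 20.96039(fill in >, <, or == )<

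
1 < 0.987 False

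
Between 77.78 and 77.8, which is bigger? 77.8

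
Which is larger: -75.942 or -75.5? -75.5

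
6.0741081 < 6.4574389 True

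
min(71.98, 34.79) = 34.79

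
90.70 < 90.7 False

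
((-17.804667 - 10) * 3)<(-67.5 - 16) False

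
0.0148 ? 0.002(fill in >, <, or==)>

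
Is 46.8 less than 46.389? No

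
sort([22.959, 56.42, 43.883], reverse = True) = [56.42, 43.883, 22.959]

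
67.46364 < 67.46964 True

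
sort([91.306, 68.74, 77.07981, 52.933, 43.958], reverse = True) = [91.306, 77.07981, 68.74, 52.933, 43.958]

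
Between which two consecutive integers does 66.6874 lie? 66 and 67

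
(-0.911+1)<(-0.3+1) True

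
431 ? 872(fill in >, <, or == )<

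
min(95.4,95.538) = 95.4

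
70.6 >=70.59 True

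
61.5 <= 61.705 True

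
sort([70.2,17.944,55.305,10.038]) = [10.038,17.944,55.305,70.2]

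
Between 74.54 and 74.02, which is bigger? 74.54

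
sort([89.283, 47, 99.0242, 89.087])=[47, 89.087, 89.283, 99.0242]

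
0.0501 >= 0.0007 True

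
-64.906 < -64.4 True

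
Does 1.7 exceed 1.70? No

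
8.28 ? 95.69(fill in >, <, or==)<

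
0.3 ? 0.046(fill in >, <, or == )>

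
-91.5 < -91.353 True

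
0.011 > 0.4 False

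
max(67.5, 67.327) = 67.5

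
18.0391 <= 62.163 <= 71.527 True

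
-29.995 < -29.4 True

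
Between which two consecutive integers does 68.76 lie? 68 and 69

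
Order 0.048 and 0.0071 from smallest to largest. 0.0071, 0.048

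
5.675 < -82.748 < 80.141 False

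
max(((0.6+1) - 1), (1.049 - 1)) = 0.6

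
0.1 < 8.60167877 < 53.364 True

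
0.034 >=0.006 True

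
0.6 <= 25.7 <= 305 True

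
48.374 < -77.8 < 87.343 False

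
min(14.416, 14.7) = 14.416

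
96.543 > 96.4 True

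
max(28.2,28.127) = 28.2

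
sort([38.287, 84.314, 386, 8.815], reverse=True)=[386, 84.314, 38.287, 8.815]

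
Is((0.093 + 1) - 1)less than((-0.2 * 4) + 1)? Yes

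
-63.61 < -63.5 True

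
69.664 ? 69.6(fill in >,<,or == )>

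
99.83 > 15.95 True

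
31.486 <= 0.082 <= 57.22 False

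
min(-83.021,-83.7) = -83.7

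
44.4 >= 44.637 False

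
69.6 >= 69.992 False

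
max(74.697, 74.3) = 74.697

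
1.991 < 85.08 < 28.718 False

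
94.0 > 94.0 False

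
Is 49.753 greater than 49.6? Yes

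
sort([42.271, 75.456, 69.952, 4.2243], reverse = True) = [75.456, 69.952, 42.271, 4.2243]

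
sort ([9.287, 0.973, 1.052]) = [0.973, 1.052, 9.287]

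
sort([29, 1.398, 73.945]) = [1.398, 29, 73.945]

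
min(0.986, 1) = 0.986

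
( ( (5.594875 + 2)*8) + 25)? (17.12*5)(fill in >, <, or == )>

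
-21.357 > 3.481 False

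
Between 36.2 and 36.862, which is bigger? 36.862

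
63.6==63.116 False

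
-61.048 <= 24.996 True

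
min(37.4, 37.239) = 37.239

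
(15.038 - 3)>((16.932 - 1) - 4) True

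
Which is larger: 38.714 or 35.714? 38.714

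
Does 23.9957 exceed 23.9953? Yes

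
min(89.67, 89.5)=89.5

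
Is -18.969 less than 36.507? Yes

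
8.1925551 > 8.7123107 False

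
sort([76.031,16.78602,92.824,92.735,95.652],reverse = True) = [95.652,92.824,92.735,76.031,16.78602]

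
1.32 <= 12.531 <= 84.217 True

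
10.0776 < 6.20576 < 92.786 False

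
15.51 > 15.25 True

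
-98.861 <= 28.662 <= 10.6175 False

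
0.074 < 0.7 True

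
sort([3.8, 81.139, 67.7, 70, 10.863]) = [3.8, 10.863, 67.7, 70, 81.139]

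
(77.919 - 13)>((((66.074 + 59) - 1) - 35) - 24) False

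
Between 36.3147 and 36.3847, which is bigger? 36.3847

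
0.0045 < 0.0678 True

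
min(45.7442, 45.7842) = 45.7442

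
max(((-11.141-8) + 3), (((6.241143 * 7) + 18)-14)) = 47.688001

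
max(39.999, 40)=40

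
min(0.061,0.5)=0.061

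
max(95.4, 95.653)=95.653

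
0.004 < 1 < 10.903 True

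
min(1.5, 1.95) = 1.5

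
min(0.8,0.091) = 0.091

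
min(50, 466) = 50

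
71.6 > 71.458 True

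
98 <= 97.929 False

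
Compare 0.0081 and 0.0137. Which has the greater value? 0.0137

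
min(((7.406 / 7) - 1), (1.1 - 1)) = 0.058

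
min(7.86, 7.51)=7.51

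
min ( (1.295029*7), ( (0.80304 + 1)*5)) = 9.0152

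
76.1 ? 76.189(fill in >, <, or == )<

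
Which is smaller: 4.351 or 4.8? 4.351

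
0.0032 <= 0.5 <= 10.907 True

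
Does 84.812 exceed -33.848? Yes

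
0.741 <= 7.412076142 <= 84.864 True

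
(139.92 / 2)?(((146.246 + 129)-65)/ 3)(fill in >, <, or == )<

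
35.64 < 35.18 False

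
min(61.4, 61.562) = 61.4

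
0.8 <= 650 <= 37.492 False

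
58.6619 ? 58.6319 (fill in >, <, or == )>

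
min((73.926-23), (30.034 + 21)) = 50.926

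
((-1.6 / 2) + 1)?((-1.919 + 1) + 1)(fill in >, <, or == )>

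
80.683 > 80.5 True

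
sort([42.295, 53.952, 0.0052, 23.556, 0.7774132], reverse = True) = [53.952, 42.295, 23.556, 0.7774132, 0.0052]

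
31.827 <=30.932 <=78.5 False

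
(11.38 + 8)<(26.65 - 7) True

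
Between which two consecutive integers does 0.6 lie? 0 and 1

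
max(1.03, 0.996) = 1.03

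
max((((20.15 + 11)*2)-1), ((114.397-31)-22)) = 61.397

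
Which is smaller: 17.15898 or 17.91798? 17.15898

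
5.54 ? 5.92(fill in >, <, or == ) <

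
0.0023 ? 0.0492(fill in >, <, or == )<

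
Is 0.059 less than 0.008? No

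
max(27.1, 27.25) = 27.25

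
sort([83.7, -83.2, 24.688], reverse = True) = [83.7, 24.688, -83.2]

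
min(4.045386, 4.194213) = 4.045386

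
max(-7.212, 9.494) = 9.494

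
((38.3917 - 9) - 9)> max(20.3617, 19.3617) True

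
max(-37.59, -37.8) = -37.59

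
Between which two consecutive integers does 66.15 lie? 66 and 67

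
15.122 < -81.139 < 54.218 False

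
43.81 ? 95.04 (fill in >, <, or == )<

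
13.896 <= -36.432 False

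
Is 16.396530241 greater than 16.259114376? Yes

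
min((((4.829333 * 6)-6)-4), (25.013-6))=18.975998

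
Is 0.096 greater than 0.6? No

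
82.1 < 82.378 True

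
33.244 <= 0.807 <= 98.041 False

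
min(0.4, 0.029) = 0.029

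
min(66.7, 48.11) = 48.11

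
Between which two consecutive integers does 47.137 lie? 47 and 48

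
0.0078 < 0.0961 True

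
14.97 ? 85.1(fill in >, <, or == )<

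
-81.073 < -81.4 False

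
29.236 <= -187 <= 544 False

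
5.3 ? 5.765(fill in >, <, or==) <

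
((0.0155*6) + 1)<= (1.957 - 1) False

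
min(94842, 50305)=50305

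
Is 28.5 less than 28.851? Yes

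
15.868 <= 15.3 False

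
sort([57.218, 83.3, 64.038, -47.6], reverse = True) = [83.3, 64.038, 57.218, -47.6]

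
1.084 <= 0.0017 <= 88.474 False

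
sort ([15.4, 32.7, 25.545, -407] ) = [-407, 15.4, 25.545, 32.7]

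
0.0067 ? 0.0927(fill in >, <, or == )<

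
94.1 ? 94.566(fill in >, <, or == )<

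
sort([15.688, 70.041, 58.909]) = [15.688, 58.909, 70.041]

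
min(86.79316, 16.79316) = 16.79316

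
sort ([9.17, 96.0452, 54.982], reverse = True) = [96.0452, 54.982, 9.17]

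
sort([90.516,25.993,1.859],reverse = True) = [90.516,25.993,1.859]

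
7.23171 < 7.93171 True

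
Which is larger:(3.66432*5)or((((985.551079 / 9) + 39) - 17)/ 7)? ((((985.551079 / 9) + 39) - 17)/ 7)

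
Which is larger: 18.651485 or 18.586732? 18.651485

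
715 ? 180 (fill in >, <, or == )>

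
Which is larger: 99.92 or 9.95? 99.92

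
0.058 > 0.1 False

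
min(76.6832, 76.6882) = 76.6832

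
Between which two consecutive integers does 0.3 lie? 0 and 1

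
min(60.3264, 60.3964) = 60.3264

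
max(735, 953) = 953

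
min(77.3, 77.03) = 77.03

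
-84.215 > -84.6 True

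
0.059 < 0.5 True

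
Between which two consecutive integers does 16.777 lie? 16 and 17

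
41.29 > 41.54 False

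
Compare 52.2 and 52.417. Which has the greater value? 52.417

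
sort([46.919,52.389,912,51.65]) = [46.919,51.65,52.389,912]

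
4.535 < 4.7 True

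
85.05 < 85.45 True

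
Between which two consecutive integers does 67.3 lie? 67 and 68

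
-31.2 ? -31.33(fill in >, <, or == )>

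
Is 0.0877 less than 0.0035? No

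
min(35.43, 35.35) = 35.35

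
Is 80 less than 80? No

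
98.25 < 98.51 True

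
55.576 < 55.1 False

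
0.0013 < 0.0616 True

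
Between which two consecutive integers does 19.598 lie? 19 and 20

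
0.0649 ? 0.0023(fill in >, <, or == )>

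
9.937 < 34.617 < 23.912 False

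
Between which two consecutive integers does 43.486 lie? 43 and 44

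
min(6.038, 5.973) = 5.973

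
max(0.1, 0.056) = 0.1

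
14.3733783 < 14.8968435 True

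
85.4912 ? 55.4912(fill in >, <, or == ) >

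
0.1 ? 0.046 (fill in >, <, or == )>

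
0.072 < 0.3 True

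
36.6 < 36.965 True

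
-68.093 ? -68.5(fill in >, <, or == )>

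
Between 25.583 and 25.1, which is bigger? 25.583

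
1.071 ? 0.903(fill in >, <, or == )>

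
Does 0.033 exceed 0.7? No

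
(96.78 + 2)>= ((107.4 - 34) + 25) True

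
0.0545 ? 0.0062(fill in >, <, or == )>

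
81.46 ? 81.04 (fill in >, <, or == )>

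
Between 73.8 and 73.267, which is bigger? 73.8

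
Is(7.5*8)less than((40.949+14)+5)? No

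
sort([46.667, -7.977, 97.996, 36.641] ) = [-7.977, 36.641, 46.667, 97.996]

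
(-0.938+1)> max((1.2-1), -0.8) False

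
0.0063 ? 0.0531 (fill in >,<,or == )<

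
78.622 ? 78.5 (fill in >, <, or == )>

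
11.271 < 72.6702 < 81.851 True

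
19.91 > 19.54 True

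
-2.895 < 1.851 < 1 False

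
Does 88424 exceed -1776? Yes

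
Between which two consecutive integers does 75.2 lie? 75 and 76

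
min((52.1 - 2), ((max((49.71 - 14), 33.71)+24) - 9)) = 50.1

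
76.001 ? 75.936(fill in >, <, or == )>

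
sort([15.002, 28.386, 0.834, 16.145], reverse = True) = [28.386, 16.145, 15.002, 0.834]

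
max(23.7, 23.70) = 23.70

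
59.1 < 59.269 True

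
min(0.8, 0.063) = 0.063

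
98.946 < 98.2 False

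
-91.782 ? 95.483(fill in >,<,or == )<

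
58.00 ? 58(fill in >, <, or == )==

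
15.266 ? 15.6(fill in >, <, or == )<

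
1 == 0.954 False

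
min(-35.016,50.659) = -35.016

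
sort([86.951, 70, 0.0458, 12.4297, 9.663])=[0.0458, 9.663, 12.4297, 70, 86.951]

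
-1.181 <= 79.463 True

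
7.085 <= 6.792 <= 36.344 False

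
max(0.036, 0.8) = 0.8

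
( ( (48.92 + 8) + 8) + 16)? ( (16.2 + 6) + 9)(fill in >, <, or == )>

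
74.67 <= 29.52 False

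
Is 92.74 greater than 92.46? Yes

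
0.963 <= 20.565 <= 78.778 True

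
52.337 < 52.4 True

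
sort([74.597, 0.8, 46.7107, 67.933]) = [0.8, 46.7107, 67.933, 74.597]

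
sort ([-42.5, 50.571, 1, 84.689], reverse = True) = [84.689, 50.571, 1, -42.5]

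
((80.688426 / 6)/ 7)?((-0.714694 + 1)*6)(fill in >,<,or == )>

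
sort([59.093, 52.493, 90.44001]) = [52.493, 59.093, 90.44001]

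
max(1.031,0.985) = 1.031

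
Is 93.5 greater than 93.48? Yes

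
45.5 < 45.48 False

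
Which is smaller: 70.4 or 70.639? 70.4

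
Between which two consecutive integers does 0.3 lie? 0 and 1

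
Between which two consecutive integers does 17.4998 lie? 17 and 18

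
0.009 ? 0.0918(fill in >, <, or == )<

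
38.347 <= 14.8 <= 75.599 False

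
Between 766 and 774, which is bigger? 774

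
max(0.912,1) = 1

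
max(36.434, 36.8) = 36.8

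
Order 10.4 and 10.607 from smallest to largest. 10.4, 10.607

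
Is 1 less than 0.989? No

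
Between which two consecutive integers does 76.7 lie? 76 and 77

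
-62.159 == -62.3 False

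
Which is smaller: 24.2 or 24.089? 24.089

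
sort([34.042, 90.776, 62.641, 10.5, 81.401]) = [10.5, 34.042, 62.641, 81.401, 90.776]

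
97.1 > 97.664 False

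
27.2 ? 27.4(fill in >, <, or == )<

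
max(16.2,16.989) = 16.989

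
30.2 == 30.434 False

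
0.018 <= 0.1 True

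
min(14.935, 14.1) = 14.1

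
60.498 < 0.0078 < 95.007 False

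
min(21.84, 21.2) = 21.2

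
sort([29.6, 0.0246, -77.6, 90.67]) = [-77.6, 0.0246, 29.6, 90.67]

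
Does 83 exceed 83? No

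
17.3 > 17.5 False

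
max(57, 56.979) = 57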